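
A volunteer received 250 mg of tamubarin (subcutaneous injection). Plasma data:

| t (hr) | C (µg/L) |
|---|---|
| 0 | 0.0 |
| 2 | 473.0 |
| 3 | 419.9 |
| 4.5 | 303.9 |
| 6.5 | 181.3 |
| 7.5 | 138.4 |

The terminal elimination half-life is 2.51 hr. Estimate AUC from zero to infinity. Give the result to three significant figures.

AUC = 2610 µg/L·hr

Trapezoidal AUC_0→7.5:
  [0→2]: (0.0+473.0)/2 × 2 = 473.0
  [2→3]: (473.0+419.9)/2 × 1 = 446.45
  [3→4.5]: (419.9+303.9)/2 × 1.5 = 542.85
  [4.5→6.5]: (303.9+181.3)/2 × 2 = 485.2
  [6.5→7.5]: (181.3+138.4)/2 × 1 = 159.85
  Sum = 2107.35 µg/L·hr
k_e = ln2 / t½ = 0.693147 / 2.51 = 0.2762 hr^-1
Extrapolated tail: C_last / k_e = 138.4 / 0.2762 = 501.086
AUC_0→∞ = 2107.35 + 501.086 = 2608.436 µg/L·hr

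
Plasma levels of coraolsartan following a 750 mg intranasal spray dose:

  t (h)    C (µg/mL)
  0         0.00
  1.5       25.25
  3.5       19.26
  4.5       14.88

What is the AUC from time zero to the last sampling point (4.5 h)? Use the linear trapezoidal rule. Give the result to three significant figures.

Trapezoidal AUC_0→4.5:
  [0→1.5]: (0.00+25.25)/2 × 1.5 = 18.9375
  [1.5→3.5]: (25.25+19.26)/2 × 2 = 44.51
  [3.5→4.5]: (19.26+14.88)/2 × 1 = 17.07
  Sum = 80.5175 µg/mL·h

AUC = 80.5 µg/mL·h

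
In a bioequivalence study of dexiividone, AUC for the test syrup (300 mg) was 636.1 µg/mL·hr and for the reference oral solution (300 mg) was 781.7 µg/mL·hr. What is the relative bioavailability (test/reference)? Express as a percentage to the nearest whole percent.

F_rel = (AUC_test/D_test) / (AUC_ref/D_ref)
      = (636.1/300) / (781.7/300)
      = 2.12033 / 2.60567 = 0.8137 = 81.37%

F_rel = 81%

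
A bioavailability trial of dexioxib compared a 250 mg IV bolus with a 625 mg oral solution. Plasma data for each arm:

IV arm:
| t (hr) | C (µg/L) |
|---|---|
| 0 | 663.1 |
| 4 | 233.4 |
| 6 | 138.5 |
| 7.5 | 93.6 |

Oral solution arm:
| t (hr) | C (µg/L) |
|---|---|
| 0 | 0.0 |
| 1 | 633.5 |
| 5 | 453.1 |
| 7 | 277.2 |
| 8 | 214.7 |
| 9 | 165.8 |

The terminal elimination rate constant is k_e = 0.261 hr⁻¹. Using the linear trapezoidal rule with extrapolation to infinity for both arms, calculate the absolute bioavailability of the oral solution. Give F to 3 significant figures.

Trapezoidal AUC_0→7.5 (IV):
  [0→4]: (663.1+233.4)/2 × 4 = 1793.0
  [4→6]: (233.4+138.5)/2 × 2 = 371.9
  [6→7.5]: (138.5+93.6)/2 × 1.5 = 174.075
  Sum = 2338.975 µg/L·hr
IV tail: 93.6/0.261 = 358.621; AUC_iv,0→∞ = 2338.975 + 358.621 = 2697.596 µg/L·hr
Trapezoidal AUC_0→9 (oral solution):
  [0→1]: (0.0+633.5)/2 × 1 = 316.75
  [1→5]: (633.5+453.1)/2 × 4 = 2173.2
  [5→7]: (453.1+277.2)/2 × 2 = 730.3
  [7→8]: (277.2+214.7)/2 × 1 = 245.95
  [8→9]: (214.7+165.8)/2 × 1 = 190.25
  Sum = 3656.45 µg/L·hr
oral solution tail: 165.8/0.261 = 635.249; AUC_ev,0→∞ = 3656.45 + 635.249 = 4291.699 µg/L·hr
F = (AUC_ev/D_ev)/(AUC_iv/D_iv) = (4291.699/625)/(2697.596/250) = 6.8667184/10.790384 = 0.6364

F = 0.636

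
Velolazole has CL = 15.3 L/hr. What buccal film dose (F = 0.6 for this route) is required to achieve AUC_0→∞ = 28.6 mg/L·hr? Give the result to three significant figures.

Dose = 729 mg

Dose = CL × AUC_0→∞ / F
     = 15.3 × 28.6 / 0.6 = 729.3 mg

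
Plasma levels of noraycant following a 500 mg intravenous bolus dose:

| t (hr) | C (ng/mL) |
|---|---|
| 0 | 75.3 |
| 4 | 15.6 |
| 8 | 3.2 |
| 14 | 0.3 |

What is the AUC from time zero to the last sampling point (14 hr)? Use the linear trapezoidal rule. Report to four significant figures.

AUC = 229.9 ng/mL·hr

Trapezoidal AUC_0→14:
  [0→4]: (75.3+15.6)/2 × 4 = 181.8
  [4→8]: (15.6+3.2)/2 × 4 = 37.6
  [8→14]: (3.2+0.3)/2 × 6 = 10.5
  Sum = 229.9 ng/mL·hr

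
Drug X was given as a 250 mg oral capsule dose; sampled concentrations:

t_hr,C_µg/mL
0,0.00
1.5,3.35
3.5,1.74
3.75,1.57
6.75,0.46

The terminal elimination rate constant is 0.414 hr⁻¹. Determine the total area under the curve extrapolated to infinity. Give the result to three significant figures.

AUC = 12.2 µg/mL·hr

Trapezoidal AUC_0→6.75:
  [0→1.5]: (0.00+3.35)/2 × 1.5 = 2.5125
  [1.5→3.5]: (3.35+1.74)/2 × 2 = 5.09
  [3.5→3.75]: (1.74+1.57)/2 × 0.25 = 0.41375
  [3.75→6.75]: (1.57+0.46)/2 × 3 = 3.045
  Sum = 11.06125 µg/mL·hr
Extrapolated tail: C_last / k_e = 0.46 / 0.414 = 1.111
AUC_0→∞ = 11.06125 + 1.111 = 12.17225 µg/mL·hr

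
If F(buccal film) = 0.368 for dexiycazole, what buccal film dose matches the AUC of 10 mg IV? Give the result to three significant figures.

For equal systemic exposure: F × D_ev = D_iv
D_ev = D_iv / F = 10 / 0.368 = 27.1739 mg

D_buccal = 27.2 mg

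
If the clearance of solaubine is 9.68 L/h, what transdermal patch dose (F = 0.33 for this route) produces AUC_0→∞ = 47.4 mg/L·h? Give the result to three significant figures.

Dose = CL × AUC_0→∞ / F
     = 9.68 × 47.4 / 0.33 = 1390.4 mg

Dose = 1390 mg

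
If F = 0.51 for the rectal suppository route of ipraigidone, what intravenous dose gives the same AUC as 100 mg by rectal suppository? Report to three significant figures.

Systemic exposure from an extravascular dose = F × D_ev, so the equivalent IV dose is F × D_ev.
D_iv = F × D_ev = 0.51 × 100 = 51 mg

D_iv = 51.0 mg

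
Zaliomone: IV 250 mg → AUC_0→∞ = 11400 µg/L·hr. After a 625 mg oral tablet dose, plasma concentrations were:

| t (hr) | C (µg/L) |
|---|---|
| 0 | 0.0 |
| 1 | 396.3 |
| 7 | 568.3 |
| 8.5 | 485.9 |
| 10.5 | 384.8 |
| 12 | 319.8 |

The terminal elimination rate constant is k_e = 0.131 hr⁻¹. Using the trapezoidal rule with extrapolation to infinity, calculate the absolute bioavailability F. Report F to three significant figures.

F = 0.271

Trapezoidal AUC_0→12 (oral tablet):
  [0→1]: (0.0+396.3)/2 × 1 = 198.15
  [1→7]: (396.3+568.3)/2 × 6 = 2893.8
  [7→8.5]: (568.3+485.9)/2 × 1.5 = 790.65
  [8.5→10.5]: (485.9+384.8)/2 × 2 = 870.7
  [10.5→12]: (384.8+319.8)/2 × 1.5 = 528.45
  Sum = 5281.75 µg/L·hr
Tail: C_last/k_e = 319.8/0.131 = 2441.221
AUC_0→∞ (oral tablet) = 5281.75 + 2441.221 = 7722.971 µg/L·hr
F = (AUC_ev/D_ev)/(AUC_iv/D_iv) = (7722.971/625)/(11400/250) = 12.3568/45.6 = 0.2710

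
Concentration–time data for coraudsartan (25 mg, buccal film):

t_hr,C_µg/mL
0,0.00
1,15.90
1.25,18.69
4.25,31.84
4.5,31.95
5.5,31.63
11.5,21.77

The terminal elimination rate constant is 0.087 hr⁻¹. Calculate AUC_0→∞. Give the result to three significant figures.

AUC = 538 µg/mL·hr

Trapezoidal AUC_0→11.5:
  [0→1]: (0.00+15.90)/2 × 1 = 7.95
  [1→1.25]: (15.90+18.69)/2 × 0.25 = 4.32375
  [1.25→4.25]: (18.69+31.84)/2 × 3 = 75.795
  [4.25→4.5]: (31.84+31.95)/2 × 0.25 = 7.97375
  [4.5→5.5]: (31.95+31.63)/2 × 1 = 31.79
  [5.5→11.5]: (31.63+21.77)/2 × 6 = 160.2
  Sum = 288.0325 µg/mL·hr
Extrapolated tail: C_last / k_e = 21.77 / 0.087 = 250.230
AUC_0→∞ = 288.0325 + 250.230 = 538.2625 µg/mL·hr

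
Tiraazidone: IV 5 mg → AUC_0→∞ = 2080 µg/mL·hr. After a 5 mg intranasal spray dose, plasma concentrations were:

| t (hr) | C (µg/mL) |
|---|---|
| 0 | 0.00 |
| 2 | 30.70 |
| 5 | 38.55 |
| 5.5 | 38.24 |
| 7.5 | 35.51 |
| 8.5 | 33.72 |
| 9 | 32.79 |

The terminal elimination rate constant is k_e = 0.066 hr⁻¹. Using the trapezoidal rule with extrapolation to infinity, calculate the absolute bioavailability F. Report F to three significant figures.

Trapezoidal AUC_0→9 (intranasal spray):
  [0→2]: (0.00+30.70)/2 × 2 = 30.7
  [2→5]: (30.70+38.55)/2 × 3 = 103.875
  [5→5.5]: (38.55+38.24)/2 × 0.5 = 19.1975
  [5.5→7.5]: (38.24+35.51)/2 × 2 = 73.75
  [7.5→8.5]: (35.51+33.72)/2 × 1 = 34.615
  [8.5→9]: (33.72+32.79)/2 × 0.5 = 16.6275
  Sum = 278.765 µg/mL·hr
Tail: C_last/k_e = 32.79/0.066 = 496.818
AUC_0→∞ (intranasal spray) = 278.765 + 496.818 = 775.583 µg/mL·hr
F = (AUC_ev/D_ev)/(AUC_iv/D_iv) = (775.583/5)/(2080/5) = 155.1166/416 = 0.3729

F = 0.373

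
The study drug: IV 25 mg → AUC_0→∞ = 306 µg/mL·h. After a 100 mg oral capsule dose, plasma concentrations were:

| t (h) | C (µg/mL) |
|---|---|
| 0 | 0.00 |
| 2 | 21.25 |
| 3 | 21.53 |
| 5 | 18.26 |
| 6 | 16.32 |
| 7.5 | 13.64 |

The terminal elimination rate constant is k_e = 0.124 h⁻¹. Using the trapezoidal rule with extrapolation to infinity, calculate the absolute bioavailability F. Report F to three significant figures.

Trapezoidal AUC_0→7.5 (oral capsule):
  [0→2]: (0.00+21.25)/2 × 2 = 21.25
  [2→3]: (21.25+21.53)/2 × 1 = 21.39
  [3→5]: (21.53+18.26)/2 × 2 = 39.79
  [5→6]: (18.26+16.32)/2 × 1 = 17.29
  [6→7.5]: (16.32+13.64)/2 × 1.5 = 22.47
  Sum = 122.19 µg/mL·h
Tail: C_last/k_e = 13.64/0.124 = 110.000
AUC_0→∞ (oral capsule) = 122.19 + 110.000 = 232.19 µg/mL·h
F = (AUC_ev/D_ev)/(AUC_iv/D_iv) = (232.19/100)/(306/25) = 2.3219/12.24 = 0.1897

F = 0.190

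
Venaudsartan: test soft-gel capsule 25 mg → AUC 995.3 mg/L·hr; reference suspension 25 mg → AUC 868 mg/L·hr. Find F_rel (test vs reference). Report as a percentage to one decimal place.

F_rel = 114.7%

F_rel = (AUC_test/D_test) / (AUC_ref/D_ref)
      = (995.3/25) / (868/25)
      = 39.812 / 34.72 = 1.1467 = 114.67%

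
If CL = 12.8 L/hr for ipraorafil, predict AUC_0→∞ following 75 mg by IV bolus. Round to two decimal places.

AUC = 5.86 mg/L·hr

AUC_0→∞ = Dose_iv / CL
        = 75 / 12.8 = 5.859375 mg/L·hr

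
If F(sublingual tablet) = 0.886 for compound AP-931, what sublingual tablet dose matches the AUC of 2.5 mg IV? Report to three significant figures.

D_sublingual = 2.82 mg

For equal systemic exposure: F × D_ev = D_iv
D_ev = D_iv / F = 2.5 / 0.886 = 2.82167 mg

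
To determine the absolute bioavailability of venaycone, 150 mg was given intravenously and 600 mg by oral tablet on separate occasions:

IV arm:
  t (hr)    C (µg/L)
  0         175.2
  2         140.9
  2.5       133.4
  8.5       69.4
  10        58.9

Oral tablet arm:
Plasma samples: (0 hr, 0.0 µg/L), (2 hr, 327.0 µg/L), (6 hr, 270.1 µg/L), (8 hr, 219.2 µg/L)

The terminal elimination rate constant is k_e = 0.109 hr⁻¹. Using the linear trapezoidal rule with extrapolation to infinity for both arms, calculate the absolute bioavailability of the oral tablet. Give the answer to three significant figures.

Trapezoidal AUC_0→10 (IV):
  [0→2]: (175.2+140.9)/2 × 2 = 316.1
  [2→2.5]: (140.9+133.4)/2 × 0.5 = 68.575
  [2.5→8.5]: (133.4+69.4)/2 × 6 = 608.4
  [8.5→10]: (69.4+58.9)/2 × 1.5 = 96.225
  Sum = 1089.3 µg/L·hr
IV tail: 58.9/0.109 = 540.367; AUC_iv,0→∞ = 1089.3 + 540.367 = 1629.667 µg/L·hr
Trapezoidal AUC_0→8 (oral tablet):
  [0→2]: (0.0+327.0)/2 × 2 = 327.0
  [2→6]: (327.0+270.1)/2 × 4 = 1194.2
  [6→8]: (270.1+219.2)/2 × 2 = 489.3
  Sum = 2010.5 µg/L·hr
oral tablet tail: 219.2/0.109 = 2011.009; AUC_ev,0→∞ = 2010.5 + 2011.009 = 4021.509 µg/L·hr
F = (AUC_ev/D_ev)/(AUC_iv/D_iv) = (4021.509/600)/(1629.667/150) = 6.702515/10.8644 = 0.6169

F = 0.617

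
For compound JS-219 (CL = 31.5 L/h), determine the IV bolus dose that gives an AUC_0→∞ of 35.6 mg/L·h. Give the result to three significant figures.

Dose_iv = CL × AUC_0→∞
     = 31.5 × 35.6 = 1121.4 mg

Dose = 1120 mg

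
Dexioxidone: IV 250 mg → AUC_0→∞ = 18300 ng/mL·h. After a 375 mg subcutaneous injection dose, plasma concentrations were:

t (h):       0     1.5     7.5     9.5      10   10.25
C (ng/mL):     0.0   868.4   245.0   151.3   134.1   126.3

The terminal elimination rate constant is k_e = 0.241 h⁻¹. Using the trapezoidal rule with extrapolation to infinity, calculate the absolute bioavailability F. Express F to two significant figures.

Trapezoidal AUC_0→10.25 (subcutaneous injection):
  [0→1.5]: (0.0+868.4)/2 × 1.5 = 651.3
  [1.5→7.5]: (868.4+245.0)/2 × 6 = 3340.2
  [7.5→9.5]: (245.0+151.3)/2 × 2 = 396.3
  [9.5→10]: (151.3+134.1)/2 × 0.5 = 71.35
  [10→10.25]: (134.1+126.3)/2 × 0.25 = 32.55
  Sum = 4491.7 ng/mL·h
Tail: C_last/k_e = 126.3/0.241 = 524.066
AUC_0→∞ (subcutaneous injection) = 4491.7 + 524.066 = 5015.766 ng/mL·h
F = (AUC_ev/D_ev)/(AUC_iv/D_iv) = (5015.766/375)/(18300/250) = 13.375376/73.2 = 0.1827

F = 0.18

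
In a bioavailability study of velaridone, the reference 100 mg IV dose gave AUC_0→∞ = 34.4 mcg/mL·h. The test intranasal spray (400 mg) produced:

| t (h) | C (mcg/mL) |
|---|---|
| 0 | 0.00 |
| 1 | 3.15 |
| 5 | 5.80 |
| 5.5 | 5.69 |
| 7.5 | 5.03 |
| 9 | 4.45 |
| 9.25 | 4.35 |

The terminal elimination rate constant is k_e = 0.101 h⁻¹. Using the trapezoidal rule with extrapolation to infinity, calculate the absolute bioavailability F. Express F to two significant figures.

Trapezoidal AUC_0→9.25 (intranasal spray):
  [0→1]: (0.00+3.15)/2 × 1 = 1.575
  [1→5]: (3.15+5.80)/2 × 4 = 17.9
  [5→5.5]: (5.80+5.69)/2 × 0.5 = 2.8725
  [5.5→7.5]: (5.69+5.03)/2 × 2 = 10.72
  [7.5→9]: (5.03+4.45)/2 × 1.5 = 7.11
  [9→9.25]: (4.45+4.35)/2 × 0.25 = 1.1
  Sum = 41.2775 mcg/mL·h
Tail: C_last/k_e = 4.35/0.101 = 43.069
AUC_0→∞ (intranasal spray) = 41.2775 + 43.069 = 84.3465 mcg/mL·h
F = (AUC_ev/D_ev)/(AUC_iv/D_iv) = (84.3465/400)/(34.4/100) = 0.21086625/0.344 = 0.6130

F = 0.61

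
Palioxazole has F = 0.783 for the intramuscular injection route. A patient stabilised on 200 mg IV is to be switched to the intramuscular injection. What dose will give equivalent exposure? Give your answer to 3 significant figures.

D_intramuscular = 255 mg

For equal systemic exposure: F × D_ev = D_iv
D_ev = D_iv / F = 200 / 0.783 = 255.428 mg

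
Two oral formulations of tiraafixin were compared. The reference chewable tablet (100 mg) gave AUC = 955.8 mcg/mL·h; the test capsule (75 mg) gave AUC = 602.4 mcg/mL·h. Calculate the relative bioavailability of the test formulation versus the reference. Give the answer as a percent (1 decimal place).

F_rel = 84.0%

F_rel = (AUC_test/D_test) / (AUC_ref/D_ref)
      = (602.4/75) / (955.8/100)
      = 8.032 / 9.558 = 0.8403 = 84.03%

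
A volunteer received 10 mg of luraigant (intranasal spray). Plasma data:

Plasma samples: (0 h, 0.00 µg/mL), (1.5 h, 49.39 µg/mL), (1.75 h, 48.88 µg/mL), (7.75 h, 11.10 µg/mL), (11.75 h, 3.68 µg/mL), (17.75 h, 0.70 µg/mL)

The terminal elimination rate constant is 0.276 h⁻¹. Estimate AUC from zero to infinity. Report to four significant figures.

AUC = 274.5 µg/mL·h

Trapezoidal AUC_0→17.75:
  [0→1.5]: (0.00+49.39)/2 × 1.5 = 37.0425
  [1.5→1.75]: (49.39+48.88)/2 × 0.25 = 12.28375
  [1.75→7.75]: (48.88+11.10)/2 × 6 = 179.94
  [7.75→11.75]: (11.10+3.68)/2 × 4 = 29.56
  [11.75→17.75]: (3.68+0.70)/2 × 6 = 13.14
  Sum = 271.96625 µg/mL·h
Extrapolated tail: C_last / k_e = 0.70 / 0.276 = 2.536
AUC_0→∞ = 271.96625 + 2.536 = 274.50225 µg/mL·h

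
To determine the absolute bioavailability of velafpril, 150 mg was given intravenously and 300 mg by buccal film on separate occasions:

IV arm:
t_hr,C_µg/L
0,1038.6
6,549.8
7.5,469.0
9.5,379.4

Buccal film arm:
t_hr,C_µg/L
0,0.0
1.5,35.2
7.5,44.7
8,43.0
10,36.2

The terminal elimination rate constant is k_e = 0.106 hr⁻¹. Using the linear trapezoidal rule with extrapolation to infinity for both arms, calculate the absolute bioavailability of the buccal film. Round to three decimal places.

Trapezoidal AUC_0→9.5 (IV):
  [0→6]: (1038.6+549.8)/2 × 6 = 4765.2
  [6→7.5]: (549.8+469.0)/2 × 1.5 = 764.1
  [7.5→9.5]: (469.0+379.4)/2 × 2 = 848.4
  Sum = 6377.7 µg/L·hr
IV tail: 379.4/0.106 = 3579.245; AUC_iv,0→∞ = 6377.7 + 3579.245 = 9956.945 µg/L·hr
Trapezoidal AUC_0→10 (buccal film):
  [0→1.5]: (0.0+35.2)/2 × 1.5 = 26.4
  [1.5→7.5]: (35.2+44.7)/2 × 6 = 239.7
  [7.5→8]: (44.7+43.0)/2 × 0.5 = 21.925
  [8→10]: (43.0+36.2)/2 × 2 = 79.2
  Sum = 367.225 µg/L·hr
buccal film tail: 36.2/0.106 = 341.509; AUC_ev,0→∞ = 367.225 + 341.509 = 708.734 µg/L·hr
F = (AUC_ev/D_ev)/(AUC_iv/D_iv) = (708.734/300)/(9956.945/150) = 2.36245/66.3796 = 0.0356

F = 0.036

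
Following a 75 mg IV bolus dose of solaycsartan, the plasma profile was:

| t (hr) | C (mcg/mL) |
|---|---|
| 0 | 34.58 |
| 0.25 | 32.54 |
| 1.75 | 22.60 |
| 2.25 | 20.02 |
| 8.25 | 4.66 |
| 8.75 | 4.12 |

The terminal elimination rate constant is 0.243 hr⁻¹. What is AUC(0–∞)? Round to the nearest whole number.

Trapezoidal AUC_0→8.75:
  [0→0.25]: (34.58+32.54)/2 × 0.25 = 8.39
  [0.25→1.75]: (32.54+22.60)/2 × 1.5 = 41.355
  [1.75→2.25]: (22.60+20.02)/2 × 0.5 = 10.655
  [2.25→8.25]: (20.02+4.66)/2 × 6 = 74.04
  [8.25→8.75]: (4.66+4.12)/2 × 0.5 = 2.195
  Sum = 136.635 mcg/mL·hr
Extrapolated tail: C_last / k_e = 4.12 / 0.243 = 16.955
AUC_0→∞ = 136.635 + 16.955 = 153.59 mcg/mL·hr

AUC = 154 mcg/mL·hr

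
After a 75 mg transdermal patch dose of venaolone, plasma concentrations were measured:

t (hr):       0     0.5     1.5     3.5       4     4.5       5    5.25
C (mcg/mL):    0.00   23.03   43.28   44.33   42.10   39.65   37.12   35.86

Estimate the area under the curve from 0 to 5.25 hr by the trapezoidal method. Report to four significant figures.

Trapezoidal AUC_0→5.25:
  [0→0.5]: (0.00+23.03)/2 × 0.5 = 5.7575
  [0.5→1.5]: (23.03+43.28)/2 × 1 = 33.155
  [1.5→3.5]: (43.28+44.33)/2 × 2 = 87.61
  [3.5→4]: (44.33+42.10)/2 × 0.5 = 21.6075
  [4→4.5]: (42.10+39.65)/2 × 0.5 = 20.4375
  [4.5→5]: (39.65+37.12)/2 × 0.5 = 19.1925
  [5→5.25]: (37.12+35.86)/2 × 0.25 = 9.1225
  Sum = 196.8825 mcg/mL·hr

AUC = 196.9 mcg/mL·hr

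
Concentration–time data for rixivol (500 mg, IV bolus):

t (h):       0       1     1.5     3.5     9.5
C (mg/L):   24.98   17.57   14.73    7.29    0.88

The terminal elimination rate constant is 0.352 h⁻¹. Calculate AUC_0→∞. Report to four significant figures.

AUC = 78.38 mg/L·h

Trapezoidal AUC_0→9.5:
  [0→1]: (24.98+17.57)/2 × 1 = 21.275
  [1→1.5]: (17.57+14.73)/2 × 0.5 = 8.075
  [1.5→3.5]: (14.73+7.29)/2 × 2 = 22.02
  [3.5→9.5]: (7.29+0.88)/2 × 6 = 24.51
  Sum = 75.88 mg/L·h
Extrapolated tail: C_last / k_e = 0.88 / 0.352 = 2.500
AUC_0→∞ = 75.88 + 2.500 = 78.38 mg/L·h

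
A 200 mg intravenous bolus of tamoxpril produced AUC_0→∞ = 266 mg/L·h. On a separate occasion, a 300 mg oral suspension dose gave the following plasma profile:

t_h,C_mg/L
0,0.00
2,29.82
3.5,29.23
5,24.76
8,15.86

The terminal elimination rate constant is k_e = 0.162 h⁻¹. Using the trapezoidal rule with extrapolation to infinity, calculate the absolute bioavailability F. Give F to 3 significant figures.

Trapezoidal AUC_0→8 (oral suspension):
  [0→2]: (0.00+29.82)/2 × 2 = 29.82
  [2→3.5]: (29.82+29.23)/2 × 1.5 = 44.2875
  [3.5→5]: (29.23+24.76)/2 × 1.5 = 40.4925
  [5→8]: (24.76+15.86)/2 × 3 = 60.93
  Sum = 175.53 mg/L·h
Tail: C_last/k_e = 15.86/0.162 = 97.901
AUC_0→∞ (oral suspension) = 175.53 + 97.901 = 273.431 mg/L·h
F = (AUC_ev/D_ev)/(AUC_iv/D_iv) = (273.431/300)/(266/200) = 0.911437/1.33 = 0.6853

F = 0.685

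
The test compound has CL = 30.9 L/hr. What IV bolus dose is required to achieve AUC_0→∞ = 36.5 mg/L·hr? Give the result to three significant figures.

Dose_iv = CL × AUC_0→∞
     = 30.9 × 36.5 = 1127.85 mg

Dose = 1130 mg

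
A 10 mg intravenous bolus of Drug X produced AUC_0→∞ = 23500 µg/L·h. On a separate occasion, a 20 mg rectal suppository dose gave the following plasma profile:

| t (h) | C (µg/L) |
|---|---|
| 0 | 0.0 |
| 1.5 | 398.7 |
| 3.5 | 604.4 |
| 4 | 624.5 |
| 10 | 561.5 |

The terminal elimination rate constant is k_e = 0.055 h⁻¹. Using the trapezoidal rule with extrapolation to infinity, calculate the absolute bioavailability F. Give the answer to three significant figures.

Trapezoidal AUC_0→10 (rectal suppository):
  [0→1.5]: (0.0+398.7)/2 × 1.5 = 299.025
  [1.5→3.5]: (398.7+604.4)/2 × 2 = 1003.1
  [3.5→4]: (604.4+624.5)/2 × 0.5 = 307.225
  [4→10]: (624.5+561.5)/2 × 6 = 3558.0
  Sum = 5167.35 µg/L·h
Tail: C_last/k_e = 561.5/0.055 = 10209.091
AUC_0→∞ (rectal suppository) = 5167.35 + 10209.091 = 15376.441 µg/L·h
F = (AUC_ev/D_ev)/(AUC_iv/D_iv) = (15376.441/20)/(23500/10) = 768.82205/2350 = 0.3272

F = 0.327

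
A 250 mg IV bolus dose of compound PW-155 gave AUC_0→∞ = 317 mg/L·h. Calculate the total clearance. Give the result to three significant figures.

CL = 0.789 L/h

CL = Dose_iv / AUC_0→∞
   = 250 / 317 = 0.788644 L/h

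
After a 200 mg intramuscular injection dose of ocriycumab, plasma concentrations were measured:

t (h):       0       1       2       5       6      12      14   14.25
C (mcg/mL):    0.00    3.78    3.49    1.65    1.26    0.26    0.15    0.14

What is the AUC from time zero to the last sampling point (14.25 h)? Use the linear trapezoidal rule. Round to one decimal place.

AUC = 19.7 mcg/mL·h

Trapezoidal AUC_0→14.25:
  [0→1]: (0.00+3.78)/2 × 1 = 1.89
  [1→2]: (3.78+3.49)/2 × 1 = 3.635
  [2→5]: (3.49+1.65)/2 × 3 = 7.71
  [5→6]: (1.65+1.26)/2 × 1 = 1.455
  [6→12]: (1.26+0.26)/2 × 6 = 4.56
  [12→14]: (0.26+0.15)/2 × 2 = 0.41
  [14→14.25]: (0.15+0.14)/2 × 0.25 = 0.03625
  Sum = 19.69625 mcg/mL·h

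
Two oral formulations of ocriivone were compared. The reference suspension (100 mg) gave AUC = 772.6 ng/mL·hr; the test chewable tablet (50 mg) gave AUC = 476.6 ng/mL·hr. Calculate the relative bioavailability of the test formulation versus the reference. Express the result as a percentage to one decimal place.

F_rel = (AUC_test/D_test) / (AUC_ref/D_ref)
      = (476.6/50) / (772.6/100)
      = 9.532 / 7.726 = 1.2338 = 123.38%

F_rel = 123.4%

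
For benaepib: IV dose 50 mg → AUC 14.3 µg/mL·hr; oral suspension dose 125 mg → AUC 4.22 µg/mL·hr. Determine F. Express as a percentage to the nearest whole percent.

F = (AUC_ev / D_ev) / (AUC_iv / D_iv)
  = (4.22/125) / (14.3/50)
  = 0.03376 / 0.286 = 0.1180
  = 11.80%

F = 12%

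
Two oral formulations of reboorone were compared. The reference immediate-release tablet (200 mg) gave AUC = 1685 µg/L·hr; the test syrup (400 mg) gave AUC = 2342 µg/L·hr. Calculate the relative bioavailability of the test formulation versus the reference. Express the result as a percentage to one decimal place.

F_rel = (AUC_test/D_test) / (AUC_ref/D_ref)
      = (2342/400) / (1685/200)
      = 5.855 / 8.425 = 0.6950 = 69.50%

F_rel = 69.5%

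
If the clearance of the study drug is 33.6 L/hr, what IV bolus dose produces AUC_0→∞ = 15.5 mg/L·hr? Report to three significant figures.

Dose_iv = CL × AUC_0→∞
     = 33.6 × 15.5 = 520.8 mg

Dose = 521 mg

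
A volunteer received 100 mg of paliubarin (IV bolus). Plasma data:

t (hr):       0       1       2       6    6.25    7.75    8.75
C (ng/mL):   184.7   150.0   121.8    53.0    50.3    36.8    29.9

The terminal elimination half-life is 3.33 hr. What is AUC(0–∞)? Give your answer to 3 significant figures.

AUC = 908 ng/mL·hr

Trapezoidal AUC_0→8.75:
  [0→1]: (184.7+150.0)/2 × 1 = 167.35
  [1→2]: (150.0+121.8)/2 × 1 = 135.9
  [2→6]: (121.8+53.0)/2 × 4 = 349.6
  [6→6.25]: (53.0+50.3)/2 × 0.25 = 12.9125
  [6.25→7.75]: (50.3+36.8)/2 × 1.5 = 65.325
  [7.75→8.75]: (36.8+29.9)/2 × 1 = 33.35
  Sum = 764.4375 ng/mL·hr
k_e = ln2 / t½ = 0.693147 / 3.33 = 0.2082 hr^-1
Extrapolated tail: C_last / k_e = 29.9 / 0.2082 = 143.612
AUC_0→∞ = 764.4375 + 143.612 = 908.0495 ng/mL·hr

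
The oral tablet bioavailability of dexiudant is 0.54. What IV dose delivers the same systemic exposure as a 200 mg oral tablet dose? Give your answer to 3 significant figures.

Systemic exposure from an extravascular dose = F × D_ev, so the equivalent IV dose is F × D_ev.
D_iv = F × D_ev = 0.54 × 200 = 108 mg

D_iv = 108 mg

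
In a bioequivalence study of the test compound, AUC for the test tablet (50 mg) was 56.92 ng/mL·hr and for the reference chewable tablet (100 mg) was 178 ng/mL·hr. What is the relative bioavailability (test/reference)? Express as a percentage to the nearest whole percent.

F_rel = 64%

F_rel = (AUC_test/D_test) / (AUC_ref/D_ref)
      = (56.92/50) / (178/100)
      = 1.1384 / 1.78 = 0.6396 = 63.96%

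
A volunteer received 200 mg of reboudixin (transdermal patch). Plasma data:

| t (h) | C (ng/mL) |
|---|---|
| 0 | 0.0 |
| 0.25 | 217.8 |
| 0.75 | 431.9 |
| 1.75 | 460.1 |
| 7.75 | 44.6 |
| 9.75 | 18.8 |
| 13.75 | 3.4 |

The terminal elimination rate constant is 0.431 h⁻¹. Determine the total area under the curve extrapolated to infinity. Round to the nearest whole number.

AUC = 2265 ng/mL·h

Trapezoidal AUC_0→13.75:
  [0→0.25]: (0.0+217.8)/2 × 0.25 = 27.225
  [0.25→0.75]: (217.8+431.9)/2 × 0.5 = 162.425
  [0.75→1.75]: (431.9+460.1)/2 × 1 = 446.0
  [1.75→7.75]: (460.1+44.6)/2 × 6 = 1514.1
  [7.75→9.75]: (44.6+18.8)/2 × 2 = 63.4
  [9.75→13.75]: (18.8+3.4)/2 × 4 = 44.4
  Sum = 2257.55 ng/mL·h
Extrapolated tail: C_last / k_e = 3.4 / 0.431 = 7.889
AUC_0→∞ = 2257.55 + 7.889 = 2265.439 ng/mL·h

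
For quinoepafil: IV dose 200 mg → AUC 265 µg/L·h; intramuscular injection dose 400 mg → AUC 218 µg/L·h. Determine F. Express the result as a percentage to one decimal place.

F = (AUC_ev / D_ev) / (AUC_iv / D_iv)
  = (218/400) / (265/200)
  = 0.545 / 1.325 = 0.4113
  = 41.13%

F = 41.1%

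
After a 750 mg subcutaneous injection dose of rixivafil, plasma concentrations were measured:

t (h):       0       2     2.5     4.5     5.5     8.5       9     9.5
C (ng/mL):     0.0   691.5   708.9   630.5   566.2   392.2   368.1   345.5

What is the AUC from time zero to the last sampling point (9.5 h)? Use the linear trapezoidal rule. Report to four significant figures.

AUC = 4785 ng/mL·h

Trapezoidal AUC_0→9.5:
  [0→2]: (0.0+691.5)/2 × 2 = 691.5
  [2→2.5]: (691.5+708.9)/2 × 0.5 = 350.1
  [2.5→4.5]: (708.9+630.5)/2 × 2 = 1339.4
  [4.5→5.5]: (630.5+566.2)/2 × 1 = 598.35
  [5.5→8.5]: (566.2+392.2)/2 × 3 = 1437.6
  [8.5→9]: (392.2+368.1)/2 × 0.5 = 190.075
  [9→9.5]: (368.1+345.5)/2 × 0.5 = 178.4
  Sum = 4785.425 ng/mL·h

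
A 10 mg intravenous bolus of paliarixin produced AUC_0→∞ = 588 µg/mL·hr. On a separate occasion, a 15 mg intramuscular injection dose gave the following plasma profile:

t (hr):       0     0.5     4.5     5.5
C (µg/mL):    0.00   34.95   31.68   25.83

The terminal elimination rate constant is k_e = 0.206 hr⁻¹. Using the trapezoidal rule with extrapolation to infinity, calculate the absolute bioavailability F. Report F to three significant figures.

Trapezoidal AUC_0→5.5 (intramuscular injection):
  [0→0.5]: (0.00+34.95)/2 × 0.5 = 8.7375
  [0.5→4.5]: (34.95+31.68)/2 × 4 = 133.26
  [4.5→5.5]: (31.68+25.83)/2 × 1 = 28.755
  Sum = 170.7525 µg/mL·hr
Tail: C_last/k_e = 25.83/0.206 = 125.388
AUC_0→∞ (intramuscular injection) = 170.7525 + 125.388 = 296.1405 µg/mL·hr
F = (AUC_ev/D_ev)/(AUC_iv/D_iv) = (296.1405/15)/(588/10) = 19.7427/58.8 = 0.3358

F = 0.336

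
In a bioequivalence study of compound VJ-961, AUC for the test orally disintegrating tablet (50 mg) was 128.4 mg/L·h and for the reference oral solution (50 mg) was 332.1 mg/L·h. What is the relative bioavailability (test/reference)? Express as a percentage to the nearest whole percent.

F_rel = 39%

F_rel = (AUC_test/D_test) / (AUC_ref/D_ref)
      = (128.4/50) / (332.1/50)
      = 2.568 / 6.642 = 0.3866 = 38.66%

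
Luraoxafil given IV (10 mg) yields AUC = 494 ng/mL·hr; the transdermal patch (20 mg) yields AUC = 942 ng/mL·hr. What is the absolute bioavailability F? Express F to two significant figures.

F = 0.95

F = (AUC_ev / D_ev) / (AUC_iv / D_iv)
  = (942/20) / (494/10)
  = 47.1 / 49.4 = 0.9534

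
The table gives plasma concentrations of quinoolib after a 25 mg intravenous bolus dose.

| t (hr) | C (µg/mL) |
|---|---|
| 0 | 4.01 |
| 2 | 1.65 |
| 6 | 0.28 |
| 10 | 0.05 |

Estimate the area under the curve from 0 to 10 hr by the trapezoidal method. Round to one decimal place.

AUC = 10.2 µg/mL·hr

Trapezoidal AUC_0→10:
  [0→2]: (4.01+1.65)/2 × 2 = 5.66
  [2→6]: (1.65+0.28)/2 × 4 = 3.86
  [6→10]: (0.28+0.05)/2 × 4 = 0.66
  Sum = 10.18 µg/mL·hr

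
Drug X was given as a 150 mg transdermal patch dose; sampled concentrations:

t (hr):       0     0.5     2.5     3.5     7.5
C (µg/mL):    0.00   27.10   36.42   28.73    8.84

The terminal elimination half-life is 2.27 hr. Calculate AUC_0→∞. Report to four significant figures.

Trapezoidal AUC_0→7.5:
  [0→0.5]: (0.00+27.10)/2 × 0.5 = 6.775
  [0.5→2.5]: (27.10+36.42)/2 × 2 = 63.52
  [2.5→3.5]: (36.42+28.73)/2 × 1 = 32.575
  [3.5→7.5]: (28.73+8.84)/2 × 4 = 75.14
  Sum = 178.01 µg/mL·hr
k_e = ln2 / t½ = 0.693147 / 2.27 = 0.3054 hr^-1
Extrapolated tail: C_last / k_e = 8.84 / 0.3054 = 28.946
AUC_0→∞ = 178.01 + 28.946 = 206.956 µg/mL·hr

AUC = 207.0 µg/mL·hr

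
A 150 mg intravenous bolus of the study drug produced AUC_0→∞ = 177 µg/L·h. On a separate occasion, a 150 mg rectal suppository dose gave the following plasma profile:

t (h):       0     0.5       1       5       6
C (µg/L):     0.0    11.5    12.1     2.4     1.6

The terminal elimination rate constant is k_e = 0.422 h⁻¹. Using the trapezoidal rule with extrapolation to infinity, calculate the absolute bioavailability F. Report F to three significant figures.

Trapezoidal AUC_0→6 (rectal suppository):
  [0→0.5]: (0.0+11.5)/2 × 0.5 = 2.875
  [0.5→1]: (11.5+12.1)/2 × 0.5 = 5.9
  [1→5]: (12.1+2.4)/2 × 4 = 29.0
  [5→6]: (2.4+1.6)/2 × 1 = 2.0
  Sum = 39.775 µg/L·h
Tail: C_last/k_e = 1.6/0.422 = 3.791
AUC_0→∞ (rectal suppository) = 39.775 + 3.791 = 43.566 µg/L·h
F = (AUC_ev/D_ev)/(AUC_iv/D_iv) = (43.566/150)/(177/150) = 0.29044/1.18 = 0.2461

F = 0.246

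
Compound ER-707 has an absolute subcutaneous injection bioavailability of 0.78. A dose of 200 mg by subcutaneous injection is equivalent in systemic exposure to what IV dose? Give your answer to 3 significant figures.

Systemic exposure from an extravascular dose = F × D_ev, so the equivalent IV dose is F × D_ev.
D_iv = F × D_ev = 0.78 × 200 = 156 mg

D_iv = 156 mg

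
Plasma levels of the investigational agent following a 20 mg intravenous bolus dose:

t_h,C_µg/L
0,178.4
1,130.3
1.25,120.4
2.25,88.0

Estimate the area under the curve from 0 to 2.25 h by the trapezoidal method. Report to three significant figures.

AUC = 290 µg/L·h

Trapezoidal AUC_0→2.25:
  [0→1]: (178.4+130.3)/2 × 1 = 154.35
  [1→1.25]: (130.3+120.4)/2 × 0.25 = 31.3375
  [1.25→2.25]: (120.4+88.0)/2 × 1 = 104.2
  Sum = 289.8875 µg/L·h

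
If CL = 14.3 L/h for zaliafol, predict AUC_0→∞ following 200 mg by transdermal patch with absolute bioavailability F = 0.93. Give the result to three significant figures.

AUC_0→∞ = F × Dose / CL
        = 0.93 × 200 / 14.3 = 13.007 mg/L·h

AUC = 13.0 mg/L·h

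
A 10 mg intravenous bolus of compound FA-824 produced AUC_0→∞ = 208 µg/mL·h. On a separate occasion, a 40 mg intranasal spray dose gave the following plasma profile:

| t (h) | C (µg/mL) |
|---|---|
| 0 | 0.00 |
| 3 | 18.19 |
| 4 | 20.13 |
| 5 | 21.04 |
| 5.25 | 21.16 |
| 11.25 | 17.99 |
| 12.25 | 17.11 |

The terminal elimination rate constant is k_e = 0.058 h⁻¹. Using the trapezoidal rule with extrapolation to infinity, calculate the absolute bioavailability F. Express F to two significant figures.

F = 0.60

Trapezoidal AUC_0→12.25 (intranasal spray):
  [0→3]: (0.00+18.19)/2 × 3 = 27.285
  [3→4]: (18.19+20.13)/2 × 1 = 19.16
  [4→5]: (20.13+21.04)/2 × 1 = 20.585
  [5→5.25]: (21.04+21.16)/2 × 0.25 = 5.275
  [5.25→11.25]: (21.16+17.99)/2 × 6 = 117.45
  [11.25→12.25]: (17.99+17.11)/2 × 1 = 17.55
  Sum = 207.305 µg/mL·h
Tail: C_last/k_e = 17.11/0.058 = 295.000
AUC_0→∞ (intranasal spray) = 207.305 + 295.000 = 502.305 µg/mL·h
F = (AUC_ev/D_ev)/(AUC_iv/D_iv) = (502.305/40)/(208/10) = 12.557625/20.8 = 0.6037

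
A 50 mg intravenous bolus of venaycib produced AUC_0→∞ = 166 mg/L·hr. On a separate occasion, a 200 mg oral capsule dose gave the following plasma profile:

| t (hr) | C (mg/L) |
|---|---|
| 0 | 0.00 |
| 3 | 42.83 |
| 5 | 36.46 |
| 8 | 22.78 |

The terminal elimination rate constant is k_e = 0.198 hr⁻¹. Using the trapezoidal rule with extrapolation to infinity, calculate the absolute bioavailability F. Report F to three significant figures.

F = 0.523

Trapezoidal AUC_0→8 (oral capsule):
  [0→3]: (0.00+42.83)/2 × 3 = 64.245
  [3→5]: (42.83+36.46)/2 × 2 = 79.29
  [5→8]: (36.46+22.78)/2 × 3 = 88.86
  Sum = 232.395 mg/L·hr
Tail: C_last/k_e = 22.78/0.198 = 115.051
AUC_0→∞ (oral capsule) = 232.395 + 115.051 = 347.446 mg/L·hr
F = (AUC_ev/D_ev)/(AUC_iv/D_iv) = (347.446/200)/(166/50) = 1.73723/3.32 = 0.5233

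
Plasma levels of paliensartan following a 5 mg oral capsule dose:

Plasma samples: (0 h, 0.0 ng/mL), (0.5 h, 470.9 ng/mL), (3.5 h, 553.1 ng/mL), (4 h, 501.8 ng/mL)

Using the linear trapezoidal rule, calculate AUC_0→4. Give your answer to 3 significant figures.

AUC = 1920 ng/mL·h

Trapezoidal AUC_0→4:
  [0→0.5]: (0.0+470.9)/2 × 0.5 = 117.725
  [0.5→3.5]: (470.9+553.1)/2 × 3 = 1536.0
  [3.5→4]: (553.1+501.8)/2 × 0.5 = 263.725
  Sum = 1917.45 ng/mL·h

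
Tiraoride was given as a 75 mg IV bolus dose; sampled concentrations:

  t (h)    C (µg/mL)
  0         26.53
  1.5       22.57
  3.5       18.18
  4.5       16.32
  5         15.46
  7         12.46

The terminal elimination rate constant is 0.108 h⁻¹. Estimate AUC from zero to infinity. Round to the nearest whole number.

AUC = 246 µg/mL·h

Trapezoidal AUC_0→7:
  [0→1.5]: (26.53+22.57)/2 × 1.5 = 36.825
  [1.5→3.5]: (22.57+18.18)/2 × 2 = 40.75
  [3.5→4.5]: (18.18+16.32)/2 × 1 = 17.25
  [4.5→5]: (16.32+15.46)/2 × 0.5 = 7.945
  [5→7]: (15.46+12.46)/2 × 2 = 27.92
  Sum = 130.69 µg/mL·h
Extrapolated tail: C_last / k_e = 12.46 / 0.108 = 115.370
AUC_0→∞ = 130.69 + 115.370 = 246.06 µg/mL·h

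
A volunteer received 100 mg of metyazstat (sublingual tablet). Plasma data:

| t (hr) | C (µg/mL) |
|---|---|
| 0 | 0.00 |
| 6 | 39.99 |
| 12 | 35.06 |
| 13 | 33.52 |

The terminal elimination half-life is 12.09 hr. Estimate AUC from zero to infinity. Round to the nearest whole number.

AUC = 964 µg/mL·hr

Trapezoidal AUC_0→13:
  [0→6]: (0.00+39.99)/2 × 6 = 119.97
  [6→12]: (39.99+35.06)/2 × 6 = 225.15
  [12→13]: (35.06+33.52)/2 × 1 = 34.29
  Sum = 379.41 µg/mL·hr
k_e = ln2 / t½ = 0.693147 / 12.09 = 0.0573 hr^-1
Extrapolated tail: C_last / k_e = 33.52 / 0.0573 = 584.991
AUC_0→∞ = 379.41 + 584.991 = 964.401 µg/mL·hr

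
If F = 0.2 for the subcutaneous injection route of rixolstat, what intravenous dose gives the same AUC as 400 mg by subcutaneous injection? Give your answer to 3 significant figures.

D_iv = 80.0 mg

Systemic exposure from an extravascular dose = F × D_ev, so the equivalent IV dose is F × D_ev.
D_iv = F × D_ev = 0.2 × 400 = 80 mg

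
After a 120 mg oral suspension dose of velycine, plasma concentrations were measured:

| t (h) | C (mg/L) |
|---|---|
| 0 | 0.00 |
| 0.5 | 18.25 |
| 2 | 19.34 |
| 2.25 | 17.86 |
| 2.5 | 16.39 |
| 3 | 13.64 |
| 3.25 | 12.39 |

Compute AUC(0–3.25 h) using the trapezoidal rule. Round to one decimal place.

AUC = 52.4 mg/L·h

Trapezoidal AUC_0→3.25:
  [0→0.5]: (0.00+18.25)/2 × 0.5 = 4.5625
  [0.5→2]: (18.25+19.34)/2 × 1.5 = 28.1925
  [2→2.25]: (19.34+17.86)/2 × 0.25 = 4.65
  [2.25→2.5]: (17.86+16.39)/2 × 0.25 = 4.28125
  [2.5→3]: (16.39+13.64)/2 × 0.5 = 7.5075
  [3→3.25]: (13.64+12.39)/2 × 0.25 = 3.25375
  Sum = 52.4475 mg/L·h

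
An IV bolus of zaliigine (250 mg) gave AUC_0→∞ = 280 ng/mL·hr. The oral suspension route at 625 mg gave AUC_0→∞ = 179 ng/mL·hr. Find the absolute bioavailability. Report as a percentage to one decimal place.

F = 25.6%

F = (AUC_ev / D_ev) / (AUC_iv / D_iv)
  = (179/625) / (280/250)
  = 0.2864 / 1.12 = 0.2557
  = 25.57%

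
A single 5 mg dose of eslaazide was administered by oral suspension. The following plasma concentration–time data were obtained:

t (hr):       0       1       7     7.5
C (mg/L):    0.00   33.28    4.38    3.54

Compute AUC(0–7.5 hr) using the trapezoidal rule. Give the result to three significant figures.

AUC = 132 mg/L·hr

Trapezoidal AUC_0→7.5:
  [0→1]: (0.00+33.28)/2 × 1 = 16.64
  [1→7]: (33.28+4.38)/2 × 6 = 112.98
  [7→7.5]: (4.38+3.54)/2 × 0.5 = 1.98
  Sum = 131.6 mg/L·hr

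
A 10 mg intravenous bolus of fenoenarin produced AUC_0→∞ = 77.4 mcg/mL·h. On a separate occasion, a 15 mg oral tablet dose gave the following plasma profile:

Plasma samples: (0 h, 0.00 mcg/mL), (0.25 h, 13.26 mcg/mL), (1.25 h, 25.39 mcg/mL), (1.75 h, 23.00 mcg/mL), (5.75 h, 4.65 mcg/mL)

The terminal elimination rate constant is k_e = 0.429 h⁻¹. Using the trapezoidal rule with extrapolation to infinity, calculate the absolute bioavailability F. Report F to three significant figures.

F = 0.855

Trapezoidal AUC_0→5.75 (oral tablet):
  [0→0.25]: (0.00+13.26)/2 × 0.25 = 1.6575
  [0.25→1.25]: (13.26+25.39)/2 × 1 = 19.325
  [1.25→1.75]: (25.39+23.00)/2 × 0.5 = 12.0975
  [1.75→5.75]: (23.00+4.65)/2 × 4 = 55.3
  Sum = 88.38 mcg/mL·h
Tail: C_last/k_e = 4.65/0.429 = 10.839
AUC_0→∞ (oral tablet) = 88.38 + 10.839 = 99.219 mcg/mL·h
F = (AUC_ev/D_ev)/(AUC_iv/D_iv) = (99.219/15)/(77.4/10) = 6.6146/7.74 = 0.8546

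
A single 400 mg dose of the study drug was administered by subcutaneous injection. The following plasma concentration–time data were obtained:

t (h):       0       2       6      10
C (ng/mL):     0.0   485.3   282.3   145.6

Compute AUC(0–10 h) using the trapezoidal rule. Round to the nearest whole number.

AUC = 2876 ng/mL·h

Trapezoidal AUC_0→10:
  [0→2]: (0.0+485.3)/2 × 2 = 485.3
  [2→6]: (485.3+282.3)/2 × 4 = 1535.2
  [6→10]: (282.3+145.6)/2 × 4 = 855.8
  Sum = 2876.3 ng/mL·h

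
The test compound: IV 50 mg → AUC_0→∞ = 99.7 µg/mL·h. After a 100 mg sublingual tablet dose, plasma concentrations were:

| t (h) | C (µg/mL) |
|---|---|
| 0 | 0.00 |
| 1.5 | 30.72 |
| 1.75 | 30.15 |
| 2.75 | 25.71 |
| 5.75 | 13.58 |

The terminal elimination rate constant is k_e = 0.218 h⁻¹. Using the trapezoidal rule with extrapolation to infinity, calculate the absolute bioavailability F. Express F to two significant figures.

Trapezoidal AUC_0→5.75 (sublingual tablet):
  [0→1.5]: (0.00+30.72)/2 × 1.5 = 23.04
  [1.5→1.75]: (30.72+30.15)/2 × 0.25 = 7.60875
  [1.75→2.75]: (30.15+25.71)/2 × 1 = 27.93
  [2.75→5.75]: (25.71+13.58)/2 × 3 = 58.935
  Sum = 117.51375 µg/mL·h
Tail: C_last/k_e = 13.58/0.218 = 62.294
AUC_0→∞ (sublingual tablet) = 117.51375 + 62.294 = 179.80775 µg/mL·h
F = (AUC_ev/D_ev)/(AUC_iv/D_iv) = (179.80775/100)/(99.7/50) = 1.7980775/1.994 = 0.9017

F = 0.90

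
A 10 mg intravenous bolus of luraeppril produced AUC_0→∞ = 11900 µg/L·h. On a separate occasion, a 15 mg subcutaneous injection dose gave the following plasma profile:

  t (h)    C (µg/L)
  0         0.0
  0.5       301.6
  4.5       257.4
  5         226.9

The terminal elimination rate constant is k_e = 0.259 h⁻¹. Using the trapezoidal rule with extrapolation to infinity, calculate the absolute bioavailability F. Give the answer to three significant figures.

Trapezoidal AUC_0→5 (subcutaneous injection):
  [0→0.5]: (0.0+301.6)/2 × 0.5 = 75.4
  [0.5→4.5]: (301.6+257.4)/2 × 4 = 1118.0
  [4.5→5]: (257.4+226.9)/2 × 0.5 = 121.075
  Sum = 1314.475 µg/L·h
Tail: C_last/k_e = 226.9/0.259 = 876.062
AUC_0→∞ (subcutaneous injection) = 1314.475 + 876.062 = 2190.537 µg/L·h
F = (AUC_ev/D_ev)/(AUC_iv/D_iv) = (2190.537/15)/(11900/10) = 146.0358/1190 = 0.1227

F = 0.123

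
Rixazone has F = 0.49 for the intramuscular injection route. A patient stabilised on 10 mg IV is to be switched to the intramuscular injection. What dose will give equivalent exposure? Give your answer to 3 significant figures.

For equal systemic exposure: F × D_ev = D_iv
D_ev = D_iv / F = 10 / 0.49 = 20.4082 mg

D_intramuscular = 20.4 mg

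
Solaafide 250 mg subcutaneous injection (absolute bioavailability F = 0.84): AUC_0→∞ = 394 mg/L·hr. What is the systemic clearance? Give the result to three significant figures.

CL = 0.533 L/hr

CL = F × Dose / AUC_0→∞
   = 0.84 × 250 / 394 = 0.532995 L/hr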